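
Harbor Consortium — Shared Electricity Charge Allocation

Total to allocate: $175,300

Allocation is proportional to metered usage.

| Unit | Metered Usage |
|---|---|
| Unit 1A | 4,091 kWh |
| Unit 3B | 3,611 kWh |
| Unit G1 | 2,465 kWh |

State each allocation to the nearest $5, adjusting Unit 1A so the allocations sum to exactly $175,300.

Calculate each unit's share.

Metered usage total: 10,167.
Raw shares: Unit 1A 4,091/10,167 × $175,300 = 70,537.26; Unit 3B 3,611/10,167 × $175,300 = 62,261.07; Unit G1 2,465/10,167 × $175,300 = 42,501.67.
At nearest $5: Unit 1A $70,535; Unit 3B $62,260; Unit G1 $42,500. Sum = $175,295.
Difference $175,300 − $175,295 = +$5 applied to Unit 1A: Unit 1A becomes $70,540.

Unit 1A: $70,540 | Unit 3B: $62,260 | Unit G1: $42,500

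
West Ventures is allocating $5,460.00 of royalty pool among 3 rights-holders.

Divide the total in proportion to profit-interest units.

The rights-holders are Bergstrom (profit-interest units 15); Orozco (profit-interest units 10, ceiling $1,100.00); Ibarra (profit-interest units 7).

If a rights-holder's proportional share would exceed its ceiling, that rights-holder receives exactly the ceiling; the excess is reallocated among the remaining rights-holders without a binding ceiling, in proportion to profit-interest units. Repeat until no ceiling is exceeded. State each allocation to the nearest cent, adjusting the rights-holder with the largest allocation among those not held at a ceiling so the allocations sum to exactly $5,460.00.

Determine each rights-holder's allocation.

Total profit-interest units = 32.
Pro-rata shares before constraints: Bergstrom 2,559.3750; Orozco 1,706.2500; Ibarra 1,194.3750.
Capped: Orozco ($1,100.00); remaining pool $4,360.00 reallocated over remaining profit-interest units 22.
Shares after redistribution: Bergstrom 2,972.7273 → $2,972.73; Ibarra 1,387.2727 → $1,387.27.

Bergstrom: $2,972.73 · Orozco: $1,100.00 · Ibarra: $1,387.27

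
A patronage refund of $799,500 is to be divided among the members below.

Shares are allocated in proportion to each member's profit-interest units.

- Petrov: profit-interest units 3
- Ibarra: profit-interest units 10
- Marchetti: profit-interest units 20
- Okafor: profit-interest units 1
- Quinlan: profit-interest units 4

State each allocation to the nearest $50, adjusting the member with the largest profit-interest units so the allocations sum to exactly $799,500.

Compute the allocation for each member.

Petrov: $63,100 | Ibarra: $210,400 | Marchetti: $420,800 | Okafor: $21,050 | Quinlan: $84,150

Total profit-interest units = 3 + 10 + 20 + 1 + 4 = 38.
Raw shares: Petrov 63,118.42; Ibarra 210,394.74; Marchetti 420,789.47; Okafor 21,039.47; Quinlan 84,157.89.
At nearest $50: Petrov $63,100; Ibarra $210,400; Marchetti $420,800; Okafor $21,050; Quinlan $84,150. Sum = $799,500.
Rounded total matches; no reconciliation needed.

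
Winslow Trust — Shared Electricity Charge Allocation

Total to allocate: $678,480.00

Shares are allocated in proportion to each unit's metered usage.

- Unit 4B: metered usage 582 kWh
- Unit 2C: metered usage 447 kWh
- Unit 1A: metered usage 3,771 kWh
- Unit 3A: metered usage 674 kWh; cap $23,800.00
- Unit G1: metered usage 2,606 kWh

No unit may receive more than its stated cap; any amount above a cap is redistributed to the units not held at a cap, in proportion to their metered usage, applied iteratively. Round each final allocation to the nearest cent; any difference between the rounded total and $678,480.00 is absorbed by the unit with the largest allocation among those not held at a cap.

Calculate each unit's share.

Combined metered usage = 8,080.
Proportional shares (ignoring caps): Unit 4B 48,870.7129; Unit 2C 37,534.7228; Unit 1A 316,651.9901; Unit 3A 56,595.9802; Unit G1 218,826.5941.
Held at cap: Unit 3A ($23,800.00); remaining pool $654,680.00 reallocated over remaining metered usage 7,406.
Redistributed shares: Unit 4B 51,447.9827 → $51,447.98; Unit 2C 39,514.1723 → $39,514.17; Unit 1A 333,351.1045 → $333,351.10; Unit G1 230,366.7405 → $230,366.74.
Rounding difference +$0.01 applied to Unit 1A → $333,351.11.

Unit 4B: $51,447.98; Unit 2C: $39,514.17; Unit 1A: $333,351.11; Unit 3A: $23,800.00; Unit G1: $230,366.74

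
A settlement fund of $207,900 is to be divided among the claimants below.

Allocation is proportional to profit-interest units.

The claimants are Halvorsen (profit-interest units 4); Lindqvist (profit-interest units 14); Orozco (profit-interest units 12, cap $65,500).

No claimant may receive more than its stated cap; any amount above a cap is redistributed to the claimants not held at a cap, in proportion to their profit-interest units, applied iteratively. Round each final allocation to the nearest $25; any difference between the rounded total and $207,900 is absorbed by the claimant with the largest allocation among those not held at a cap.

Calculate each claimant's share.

Halvorsen: $31,650; Lindqvist: $110,750; Orozco: $65,500

Total profit-interest units = 30.
Unconstrained shares: Halvorsen 27,720.00; Lindqvist 97,020.00; Orozco 83,160.00.
Cap binds for Orozco ($65,500); residual $142,400 reallocated over remaining profit-interest units 18.
Redistributed shares: Halvorsen 31,644.44 → $31,650; Lindqvist 110,755.56 → $110,750.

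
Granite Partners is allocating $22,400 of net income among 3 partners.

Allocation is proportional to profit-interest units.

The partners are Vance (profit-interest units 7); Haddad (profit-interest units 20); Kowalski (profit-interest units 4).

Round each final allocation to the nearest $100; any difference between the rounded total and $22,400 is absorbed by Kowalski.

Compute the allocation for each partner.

Vance: $5,100; Haddad: $14,500; Kowalski: $2,800

Combined profit-interest units = 31.
Pro-rata amounts: Vance 7/31 × $22,400 = 5,058.06; Haddad 20/31 × $22,400 = 14,451.61; Kowalski 4/31 × $22,400 = 2,890.32.
At nearest $100: Vance $5,100; Haddad $14,500; Kowalski $2,900. Sum = $22,500.
Difference $22,400 − $22,500 = −$100 applied to Kowalski: Kowalski becomes $2,800.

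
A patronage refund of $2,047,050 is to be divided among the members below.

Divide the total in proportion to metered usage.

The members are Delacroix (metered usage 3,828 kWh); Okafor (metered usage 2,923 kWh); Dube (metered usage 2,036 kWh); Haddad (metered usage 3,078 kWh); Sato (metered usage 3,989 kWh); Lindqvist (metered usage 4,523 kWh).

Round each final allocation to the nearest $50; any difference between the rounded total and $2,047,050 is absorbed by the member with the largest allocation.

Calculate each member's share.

Delacroix: $384,550 | Okafor: $293,650 | Dube: $204,550 | Haddad: $309,200 | Sato: $400,750 | Lindqvist: $454,350

Sum of metered usage: 20,377.
Unrounded shares: Delacroix 3,828/20,377 × $2,047,050 = 384,556.48; Okafor 2,923/20,377 × $2,047,050 = 293,641.22; Dube 2,036/20,377 × $2,047,050 = 204,534.22; Haddad 3,078/20,377 × $2,047,050 = 309,212.34; Sato 3,989/20,377 × $2,047,050 = 400,730.36; Lindqvist 4,523/20,377 × $2,047,050 = 454,375.38.
After rounding ($50): Delacroix $384,550; Okafor $293,650; Dube $204,550; Haddad $309,200; Sato $400,750; Lindqvist $454,400. Sum = $2,047,100.
Difference $2,047,050 − $2,047,100 = −$50 applied to largest allocation (Lindqvist): Lindqvist becomes $454,350.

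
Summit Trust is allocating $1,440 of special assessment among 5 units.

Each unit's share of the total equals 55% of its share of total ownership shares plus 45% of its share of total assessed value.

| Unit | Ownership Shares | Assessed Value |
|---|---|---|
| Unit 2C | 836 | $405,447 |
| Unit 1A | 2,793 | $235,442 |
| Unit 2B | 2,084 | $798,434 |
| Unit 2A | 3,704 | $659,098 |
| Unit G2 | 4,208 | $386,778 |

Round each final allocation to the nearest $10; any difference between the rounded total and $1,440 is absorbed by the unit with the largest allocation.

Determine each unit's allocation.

Unit 2C: $150 · Unit 1A: $220 · Unit 2B: $330 · Unit 2A: $390 · Unit G2: $350

Ownership shares total 13,625; assessed value total 2,485,199.
Blended shares (55% ownership shares + 45% assessed value): Unit 2C 0.1072; Unit 1A 0.1554; Unit 2B 0.2287; Unit 2A 0.2689; Unit G2 0.2399.
Pro-rata amounts: Unit 2C 154.31; Unit 1A 223.74; Unit 2B 329.33; Unit 2A 387.16; Unit G2 345.45.
After rounding ($10): Unit 2C $150; Unit 1A $220; Unit 2B $330; Unit 2A $390; Unit G2 $350. Sum = $1,440.
No rounding difference to absorb.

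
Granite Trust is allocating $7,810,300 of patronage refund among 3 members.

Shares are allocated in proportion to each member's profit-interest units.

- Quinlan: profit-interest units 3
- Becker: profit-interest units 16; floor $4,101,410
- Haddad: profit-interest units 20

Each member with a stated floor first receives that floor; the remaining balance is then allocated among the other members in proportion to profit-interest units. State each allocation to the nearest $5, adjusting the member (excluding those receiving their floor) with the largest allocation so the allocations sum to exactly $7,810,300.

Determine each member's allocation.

Guaranteed amounts: Becker $4,101,410. Balance $3,708,890.
Balance split over remaining profit-interest units 23: Quinlan 483,768.26 → $483,770; Haddad 3,225,121.74 → $3,225,120.

Quinlan: $483,770 | Becker: $4,101,410 | Haddad: $3,225,120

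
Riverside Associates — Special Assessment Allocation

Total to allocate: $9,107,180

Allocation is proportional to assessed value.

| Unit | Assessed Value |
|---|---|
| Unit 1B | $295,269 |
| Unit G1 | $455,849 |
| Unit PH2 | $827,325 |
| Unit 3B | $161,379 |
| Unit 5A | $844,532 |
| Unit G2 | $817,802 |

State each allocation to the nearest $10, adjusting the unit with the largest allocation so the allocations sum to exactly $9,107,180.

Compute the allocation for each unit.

Total assessed value = 3,402,156.
Pro-rata amounts: Unit 1B 295,269/3,402,156 × $9,107,180 = 790,401.13; Unit G1 455,849/3,402,156 × $9,107,180 = 1,220,255.30; Unit PH2 827,325/3,402,156 × $9,107,180 = 2,214,653.79; Unit 3B 161,379/3,402,156 × $9,107,180 = 431,993.01; Unit 5A 844,532/3,402,156 × $9,107,180 = 2,260,714.95; Unit G2 817,802/3,402,156 × $9,107,180 = 2,189,161.82.
After rounding ($10): Unit 1B $790,400; Unit G1 $1,220,260; Unit PH2 $2,214,650; Unit 3B $431,990; Unit 5A $2,260,710; Unit G2 $2,189,160. Sum = $9,107,170.
Difference $9,107,180 − $9,107,170 = +$10 applied to largest allocation (Unit 5A): Unit 5A becomes $2,260,720.

Unit 1B: $790,400 · Unit G1: $1,220,260 · Unit PH2: $2,214,650 · Unit 3B: $431,990 · Unit 5A: $2,260,720 · Unit G2: $2,189,160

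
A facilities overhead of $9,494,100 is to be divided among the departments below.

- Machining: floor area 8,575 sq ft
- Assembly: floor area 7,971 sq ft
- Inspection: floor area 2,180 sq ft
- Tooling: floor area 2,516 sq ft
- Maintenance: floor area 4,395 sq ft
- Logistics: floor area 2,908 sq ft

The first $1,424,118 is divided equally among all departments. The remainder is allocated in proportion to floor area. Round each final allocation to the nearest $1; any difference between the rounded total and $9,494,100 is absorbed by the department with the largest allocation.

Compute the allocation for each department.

$1,424,118 shared equally gives $237,353 per department.
Remainder $8,069,982 by floor area (total 28,545): Machining 2,424,245.78 → $2,424,246; Assembly 2,253,488.41 → $2,253,488; Inspection 616,309.71 → $616,310; Tooling 711,300.57 → $711,301; Maintenance 1,242,514.31 → $1,242,514; Logistics 822,123.23 → $822,123.
Totals: Machining $237,353 + $2,424,246 = $2,661,599; Assembly $237,353 + $2,253,488 = $2,490,841; Inspection $237,353 + $616,310 = $853,663; Tooling $237,353 + $711,301 = $948,654; Maintenance $237,353 + $1,242,514 = $1,479,867; Logistics $237,353 + $822,123 = $1,059,476.

Machining: $2,661,599 · Assembly: $2,490,841 · Inspection: $853,663 · Tooling: $948,654 · Maintenance: $1,479,867 · Logistics: $1,059,476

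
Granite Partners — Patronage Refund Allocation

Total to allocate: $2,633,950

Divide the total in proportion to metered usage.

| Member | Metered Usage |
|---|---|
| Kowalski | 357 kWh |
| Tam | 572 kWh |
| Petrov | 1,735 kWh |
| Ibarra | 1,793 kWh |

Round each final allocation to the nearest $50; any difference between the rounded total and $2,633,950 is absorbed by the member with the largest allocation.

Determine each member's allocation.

Combined metered usage = 4,457.
Raw shares: Kowalski 357/4,457 × $2,633,950 = 210,976.03; Tam 572/4,457 × $2,633,950 = 338,034.42; Petrov 1,735/4,457 × $2,633,950 = 1,025,331.67; Ibarra 1,793/4,457 × $2,633,950 = 1,059,607.89.
After rounding ($50): Kowalski $211,000; Tam $338,050; Petrov $1,025,350; Ibarra $1,059,600. Sum = $2,634,000.
Difference $2,633,950 − $2,634,000 = −$50 applied to largest allocation (Ibarra): Ibarra becomes $1,059,550.

Kowalski: $211,000 | Tam: $338,050 | Petrov: $1,025,350 | Ibarra: $1,059,550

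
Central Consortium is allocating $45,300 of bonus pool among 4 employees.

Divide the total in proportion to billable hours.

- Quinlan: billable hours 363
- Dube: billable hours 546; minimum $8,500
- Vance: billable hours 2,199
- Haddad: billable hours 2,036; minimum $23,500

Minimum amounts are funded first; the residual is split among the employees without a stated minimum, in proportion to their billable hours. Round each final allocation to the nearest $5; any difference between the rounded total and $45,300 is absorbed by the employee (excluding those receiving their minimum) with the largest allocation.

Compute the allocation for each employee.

Guaranteed amounts: Dube $8,500; Haddad $23,500. Remaining pool $13,300.
Remaining pool split over remaining billable hours 2,562: Quinlan 1,884.43 → $1,885; Vance 11,415.57 → $11,415.

Quinlan: $1,885; Dube: $8,500; Vance: $11,415; Haddad: $23,500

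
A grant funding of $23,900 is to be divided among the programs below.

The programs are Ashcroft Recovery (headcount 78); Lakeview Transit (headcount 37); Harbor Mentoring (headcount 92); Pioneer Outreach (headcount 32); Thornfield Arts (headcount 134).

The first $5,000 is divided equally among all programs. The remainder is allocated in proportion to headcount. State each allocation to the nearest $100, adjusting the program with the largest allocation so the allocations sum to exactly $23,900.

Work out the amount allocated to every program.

Ashcroft Recovery: $5,000; Lakeview Transit: $2,900; Harbor Mentoring: $5,700; Pioneer Outreach: $2,600; Thornfield Arts: $7,700

$5,000 shared equally gives $1,000 per program.
Remainder $18,900 by headcount (total 373): Ashcroft Recovery 3,952.28 → $4,000; Lakeview Transit 1,874.80 → $1,900; Harbor Mentoring 4,661.66 → $4,700; Pioneer Outreach 1,621.45 → $1,600; Thornfield Arts 6,789.81 → $6,800.
Rounding difference −$100 on remainder applied to Thornfield Arts.
Totals: Ashcroft Recovery $1,000 + $4,000 = $5,000; Lakeview Transit $1,000 + $1,900 = $2,900; Harbor Mentoring $1,000 + $4,700 = $5,700; Pioneer Outreach $1,000 + $1,600 = $2,600; Thornfield Arts $1,000 + $6,700 = $7,700.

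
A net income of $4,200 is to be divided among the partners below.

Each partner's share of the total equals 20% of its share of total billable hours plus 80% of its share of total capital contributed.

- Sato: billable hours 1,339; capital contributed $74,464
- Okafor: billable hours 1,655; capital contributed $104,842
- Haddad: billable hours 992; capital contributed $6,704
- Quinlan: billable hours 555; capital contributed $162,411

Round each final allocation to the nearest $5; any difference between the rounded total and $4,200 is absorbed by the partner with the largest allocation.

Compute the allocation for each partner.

Totals — billable hours 4,541, capital contributed 348,421.
Composite weights (20% billable hours + 80% capital contributed): Sato 0.2299; Okafor 0.3136; Haddad 0.0591; Quinlan 0.3974.
Proportional shares: Sato 965.78; Okafor 1,317.19; Haddad 248.15; Quinlan 1,668.88.
After rounding ($5): Sato $965; Okafor $1,315; Haddad $250; Quinlan $1,670. Sum = $4,200.
No rounding difference to absorb.

Sato: $965 · Okafor: $1,315 · Haddad: $250 · Quinlan: $1,670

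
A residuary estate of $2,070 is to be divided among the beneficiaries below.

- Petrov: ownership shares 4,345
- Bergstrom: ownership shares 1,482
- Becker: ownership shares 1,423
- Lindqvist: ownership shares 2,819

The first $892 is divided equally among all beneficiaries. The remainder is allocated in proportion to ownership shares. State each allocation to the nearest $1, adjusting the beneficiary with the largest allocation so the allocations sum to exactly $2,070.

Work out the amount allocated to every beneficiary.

Equal tier: $892 ÷ 4 = $223 apiece.
Remainder $1,178 by ownership shares (total 10,069): Petrov 508.33 → $508; Bergstrom 173.38 → $173; Becker 166.48 → $166; Lindqvist 329.80 → $330.
Rounding difference +$1 on remainder applied to Petrov.
Totals: Petrov $223 + $509 = $732; Bergstrom $223 + $173 = $396; Becker $223 + $166 = $389; Lindqvist $223 + $330 = $553.

Petrov: $732 | Bergstrom: $396 | Becker: $389 | Lindqvist: $553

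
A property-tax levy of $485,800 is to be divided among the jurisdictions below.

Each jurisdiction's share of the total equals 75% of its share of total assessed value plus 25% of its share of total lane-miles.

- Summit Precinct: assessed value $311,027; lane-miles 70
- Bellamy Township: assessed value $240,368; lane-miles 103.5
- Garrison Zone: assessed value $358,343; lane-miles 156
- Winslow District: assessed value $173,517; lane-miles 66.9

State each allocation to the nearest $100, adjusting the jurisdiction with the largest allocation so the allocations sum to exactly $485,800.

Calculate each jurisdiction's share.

Assessed value total 1,083,255; lane-miles total 396.4.
Blended shares (75% assessed value + 25% lane-miles): Summit Precinct 0.2595; Bellamy Township 0.2317; Garrison Zone 0.3465; Winslow District 0.1623.
Raw shares: Summit Precinct 126,059.89; Bellamy Township 112,557.73; Garrison Zone 168,323.40; Winslow District 78,858.98.
At nearest $100: Summit Precinct $126,100; Bellamy Township $112,600; Garrison Zone $168,300; Winslow District $78,900. Sum = $485,900.
Difference $485,800 − $485,900 = −$100 applied to largest allocation (Garrison Zone): Garrison Zone becomes $168,200.

Summit Precinct: $126,100 | Bellamy Township: $112,600 | Garrison Zone: $168,200 | Winslow District: $78,900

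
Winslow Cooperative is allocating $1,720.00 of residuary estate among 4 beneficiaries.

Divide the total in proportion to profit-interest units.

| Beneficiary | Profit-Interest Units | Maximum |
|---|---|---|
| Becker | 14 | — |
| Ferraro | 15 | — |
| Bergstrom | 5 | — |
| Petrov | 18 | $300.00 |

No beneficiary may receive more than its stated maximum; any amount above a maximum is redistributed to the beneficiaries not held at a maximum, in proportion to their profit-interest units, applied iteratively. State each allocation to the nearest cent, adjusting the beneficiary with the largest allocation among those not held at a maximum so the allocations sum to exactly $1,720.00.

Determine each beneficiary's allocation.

Sum of profit-interest units: 52.
Pro-rata shares before constraints: Becker 463.0769; Ferraro 496.1538; Bergstrom 165.3846; Petrov 595.3846.
Held at cap: Petrov ($300.00); residual $1,420.00 reallocated over remaining profit-interest units 34.
Remaining shares: Becker 584.7059 → $584.71; Ferraro 626.4706 → $626.47; Bergstrom 208.8235 → $208.82.

Becker: $584.71 · Ferraro: $626.47 · Bergstrom: $208.82 · Petrov: $300.00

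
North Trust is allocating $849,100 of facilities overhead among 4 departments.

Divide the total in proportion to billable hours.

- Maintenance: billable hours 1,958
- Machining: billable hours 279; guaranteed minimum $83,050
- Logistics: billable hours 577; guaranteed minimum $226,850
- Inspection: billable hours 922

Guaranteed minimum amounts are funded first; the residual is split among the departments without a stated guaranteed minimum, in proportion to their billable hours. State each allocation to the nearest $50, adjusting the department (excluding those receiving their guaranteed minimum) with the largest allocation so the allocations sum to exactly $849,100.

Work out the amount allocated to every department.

Maintenance: $366,600; Machining: $83,050; Logistics: $226,850; Inspection: $172,600

Minimums first: Machining $83,050; Logistics $226,850. Balance $539,200.
Balance split over remaining billable hours 2,880: Maintenance 366,581.11 → $366,600; Inspection 172,618.89 → $172,600.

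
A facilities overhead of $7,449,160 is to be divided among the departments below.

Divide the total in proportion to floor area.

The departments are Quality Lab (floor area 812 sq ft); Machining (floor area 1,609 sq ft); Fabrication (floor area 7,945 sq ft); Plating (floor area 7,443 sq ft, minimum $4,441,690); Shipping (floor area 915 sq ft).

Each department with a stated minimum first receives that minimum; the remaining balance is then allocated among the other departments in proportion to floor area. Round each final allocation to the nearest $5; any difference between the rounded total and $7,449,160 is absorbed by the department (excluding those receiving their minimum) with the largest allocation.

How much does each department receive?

Fund the minimums — Plating $4,441,690. Balance $3,007,470.
Balance split over remaining floor area 11,281: Quality Lab 216,475.99 → $216,475; Machining 428,953.04 → $428,955; Fabrication 2,118,105.59 → $2,118,105; Shipping 243,935.38 → $243,935.

Quality Lab: $216,475; Machining: $428,955; Fabrication: $2,118,105; Plating: $4,441,690; Shipping: $243,935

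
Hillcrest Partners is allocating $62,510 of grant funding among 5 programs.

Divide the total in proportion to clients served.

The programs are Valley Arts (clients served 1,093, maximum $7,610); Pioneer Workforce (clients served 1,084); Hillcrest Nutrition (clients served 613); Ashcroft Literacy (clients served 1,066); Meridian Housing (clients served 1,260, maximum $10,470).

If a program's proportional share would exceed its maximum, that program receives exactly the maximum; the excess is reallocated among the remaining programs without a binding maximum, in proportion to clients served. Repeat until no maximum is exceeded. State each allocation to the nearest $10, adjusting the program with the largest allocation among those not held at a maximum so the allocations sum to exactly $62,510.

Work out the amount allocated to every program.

Clients served total: 5,116.
Pro-rata shares before constraints: Valley Arts 13,354.85; Pioneer Workforce 13,244.89; Hillcrest Nutrition 7,489.96; Ashcroft Literacy 13,024.95; Meridian Housing 15,395.35.
Cap binds for Valley Arts ($7,610), Meridian Housing ($10,470); remaining pool $44,430 reallocated over remaining clients served 2,763.
Shares after redistribution: Pioneer Workforce 17,431.10 → $17,430; Hillcrest Nutrition 9,857.25 → $9,860; Ashcroft Literacy 17,141.65 → $17,140.

Valley Arts: $7,610 | Pioneer Workforce: $17,430 | Hillcrest Nutrition: $9,860 | Ashcroft Literacy: $17,140 | Meridian Housing: $10,470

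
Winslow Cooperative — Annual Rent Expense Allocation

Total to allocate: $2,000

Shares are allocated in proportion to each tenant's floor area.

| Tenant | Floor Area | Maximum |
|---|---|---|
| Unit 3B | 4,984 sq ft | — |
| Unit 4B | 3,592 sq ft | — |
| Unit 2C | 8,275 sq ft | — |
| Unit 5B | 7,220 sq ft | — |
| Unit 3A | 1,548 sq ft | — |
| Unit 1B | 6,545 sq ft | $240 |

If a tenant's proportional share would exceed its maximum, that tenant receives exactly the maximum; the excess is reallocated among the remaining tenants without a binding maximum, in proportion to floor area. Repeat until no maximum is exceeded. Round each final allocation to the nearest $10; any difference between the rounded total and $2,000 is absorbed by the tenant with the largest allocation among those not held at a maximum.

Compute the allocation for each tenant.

Unit 3B: $340 | Unit 4B: $250 | Unit 2C: $560 | Unit 5B: $500 | Unit 3A: $110 | Unit 1B: $240

Sum of floor area: 32,164.
Pro-rata shares before constraints: Unit 3B 309.91; Unit 4B 223.36; Unit 2C 514.55; Unit 5B 448.95; Unit 3A 96.26; Unit 1B 406.98.
Cap binds for Unit 1B ($240); residual $1,760 reallocated over remaining floor area 25,619.
Shares after redistribution: Unit 3B 342.40 → $340; Unit 4B 246.77 → $250; Unit 2C 568.48 → $570; Unit 5B 496.01 → $500; Unit 3A 106.35 → $110.
Rounding difference −$10 applied to Unit 2C → $560.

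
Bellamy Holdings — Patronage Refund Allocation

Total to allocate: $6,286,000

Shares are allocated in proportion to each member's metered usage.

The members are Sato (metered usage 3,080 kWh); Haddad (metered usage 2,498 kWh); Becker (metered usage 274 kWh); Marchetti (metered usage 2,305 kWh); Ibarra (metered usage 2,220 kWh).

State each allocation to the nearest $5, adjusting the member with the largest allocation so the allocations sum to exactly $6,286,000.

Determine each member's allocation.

Total metered usage = 10,377.
Proportional shares: Sato 3,080/10,377 × $6,286,000 = 1,865,749.25; Haddad 2,498/10,377 × $6,286,000 = 1,513,195.34; Becker 274/10,377 × $6,286,000 = 165,978.99; Marchetti 2,305/10,377 × $6,286,000 = 1,396,283.13; Ibarra 2,220/10,377 × $6,286,000 = 1,344,793.29.
After rounding ($5): Sato $1,865,750; Haddad $1,513,195; Becker $165,980; Marchetti $1,396,285; Ibarra $1,344,795. Sum = $6,286,005.
Difference $6,286,000 − $6,286,005 = −$5 applied to largest allocation (Sato): Sato becomes $1,865,745.

Sato: $1,865,745; Haddad: $1,513,195; Becker: $165,980; Marchetti: $1,396,285; Ibarra: $1,344,795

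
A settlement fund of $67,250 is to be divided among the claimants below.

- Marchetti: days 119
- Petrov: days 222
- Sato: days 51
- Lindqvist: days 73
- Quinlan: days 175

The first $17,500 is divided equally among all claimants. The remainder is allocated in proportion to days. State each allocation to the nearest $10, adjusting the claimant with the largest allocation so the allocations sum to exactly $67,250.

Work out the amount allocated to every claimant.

$17,500 shared equally gives $3,500 per claimant.
Remainder $49,750 by days (total 640): Marchetti 9,250.39 → $9,250; Petrov 17,257.03 → $17,260; Sato 3,964.45 → $3,960; Lindqvist 5,674.61 → $5,670; Quinlan 13,603.52 → $13,600.
Rounding difference +$10 on remainder applied to Petrov.
Totals: Marchetti $3,500 + $9,250 = $12,750; Petrov $3,500 + $17,270 = $20,770; Sato $3,500 + $3,960 = $7,460; Lindqvist $3,500 + $5,670 = $9,170; Quinlan $3,500 + $13,600 = $17,100.

Marchetti: $12,750 | Petrov: $20,770 | Sato: $7,460 | Lindqvist: $9,170 | Quinlan: $17,100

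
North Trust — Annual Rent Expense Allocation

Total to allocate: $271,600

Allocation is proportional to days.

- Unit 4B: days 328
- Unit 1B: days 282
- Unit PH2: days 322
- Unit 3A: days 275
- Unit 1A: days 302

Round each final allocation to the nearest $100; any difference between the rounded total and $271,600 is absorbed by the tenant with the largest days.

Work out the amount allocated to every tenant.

Unit 4B: $58,900 · Unit 1B: $50,800 · Unit PH2: $58,000 · Unit 3A: $49,500 · Unit 1A: $54,400

Days total: 1,509.
Proportional shares: Unit 4B 328/1,509 × $271,600 = 59,035.65; Unit 1B 282/1,509 × $271,600 = 50,756.26; Unit PH2 322/1,509 × $271,600 = 57,955.73; Unit 3A 275/1,509 × $271,600 = 49,496.36; Unit 1A 302/1,509 × $271,600 = 54,356.00.
At nearest $100: Unit 4B $59,000; Unit 1B $50,800; Unit PH2 $58,000; Unit 3A $49,500; Unit 1A $54,400. Sum = $271,700.
Difference $271,600 − $271,700 = −$100 applied to largest days (Unit 4B): Unit 4B becomes $58,900.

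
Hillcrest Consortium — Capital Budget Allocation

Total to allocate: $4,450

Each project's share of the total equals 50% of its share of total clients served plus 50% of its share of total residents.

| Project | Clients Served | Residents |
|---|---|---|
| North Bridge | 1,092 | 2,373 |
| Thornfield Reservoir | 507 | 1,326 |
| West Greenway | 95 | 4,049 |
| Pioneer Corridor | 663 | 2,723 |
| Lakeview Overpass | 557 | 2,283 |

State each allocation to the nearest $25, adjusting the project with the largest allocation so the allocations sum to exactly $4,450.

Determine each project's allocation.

North Bridge: $1,250; Thornfield Reservoir: $625; West Greenway: $775; Pioneer Corridor: $975; Lakeview Overpass: $825

Totals — clients served 2,914, residents 12,754.
Composite weights (50% clients served + 50% residents): North Bridge 0.2804; Thornfield Reservoir 0.1390; West Greenway 0.1750; Pioneer Corridor 0.2205; Lakeview Overpass 0.1851.
Proportional shares: North Bridge 1,247.78; Thornfield Reservoir 618.45; West Greenway 778.91; Pioneer Corridor 981.28; Lakeview Overpass 823.58.
At nearest $25: North Bridge $1,250; Thornfield Reservoir $625; West Greenway $775; Pioneer Corridor $975; Lakeview Overpass $825. Sum = $4,450.
Sum already equals the total — no adjustment.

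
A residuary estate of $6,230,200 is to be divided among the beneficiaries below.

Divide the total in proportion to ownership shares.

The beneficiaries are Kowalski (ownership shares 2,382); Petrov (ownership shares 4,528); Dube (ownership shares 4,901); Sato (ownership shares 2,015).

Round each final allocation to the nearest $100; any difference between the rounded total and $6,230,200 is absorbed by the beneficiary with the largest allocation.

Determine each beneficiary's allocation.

Ownership shares total: 13,826.
Proportional shares: Kowalski 2,382/13,826 × $6,230,200 = 1,073,364.41; Petrov 4,528/13,826 × $6,230,200 = 2,040,383.74; Dube 4,901/13,826 × $6,230,200 = 2,208,463.06; Sato 2,015/13,826 × $6,230,200 = 907,988.79.
At nearest $100: Kowalski $1,073,400; Petrov $2,040,400; Dube $2,208,500; Sato $908,000. Sum = $6,230,300.
Difference $6,230,200 − $6,230,300 = −$100 applied to largest allocation (Dube): Dube becomes $2,208,400.

Kowalski: $1,073,400 | Petrov: $2,040,400 | Dube: $2,208,400 | Sato: $908,000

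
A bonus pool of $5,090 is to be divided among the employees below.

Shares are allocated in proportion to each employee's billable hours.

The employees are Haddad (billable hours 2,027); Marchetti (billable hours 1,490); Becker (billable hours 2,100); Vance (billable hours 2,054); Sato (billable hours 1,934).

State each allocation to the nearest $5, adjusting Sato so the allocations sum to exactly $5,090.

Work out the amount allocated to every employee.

Total billable hours = 9,605.
Pro-rata amounts: Haddad 2,027/9,605 × $5,090 = 1,074.17; Marchetti 1,490/9,605 × $5,090 = 789.60; Becker 2,100/9,605 × $5,090 = 1,112.86; Vance 2,054/9,605 × $5,090 = 1,088.48; Sato 1,934/9,605 × $5,090 = 1,024.89.
Rounded to nearest $5: Haddad $1,075; Marchetti $790; Becker $1,115; Vance $1,090; Sato $1,025. Sum = $5,095.
Difference $5,090 − $5,095 = −$5 applied to Sato: Sato becomes $1,020.

Haddad: $1,075 | Marchetti: $790 | Becker: $1,115 | Vance: $1,090 | Sato: $1,020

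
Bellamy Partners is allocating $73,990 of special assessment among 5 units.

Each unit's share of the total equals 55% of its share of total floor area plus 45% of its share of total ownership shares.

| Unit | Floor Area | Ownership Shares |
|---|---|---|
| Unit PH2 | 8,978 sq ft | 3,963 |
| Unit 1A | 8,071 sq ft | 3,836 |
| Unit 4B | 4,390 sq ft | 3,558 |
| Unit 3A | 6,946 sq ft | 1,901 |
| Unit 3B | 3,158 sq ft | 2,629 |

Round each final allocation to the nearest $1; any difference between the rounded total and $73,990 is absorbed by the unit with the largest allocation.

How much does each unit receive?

Totals — floor area 31,543, ownership shares 15,887.
Combined weights (55% floor area + 45% ownership shares): Unit PH2 0.2688; Unit 1A 0.2494; Unit 4B 0.1773; Unit 3A 0.1750; Unit 3B 0.1295.
Proportional shares: Unit PH2 19,888.30; Unit 1A 18,452.00; Unit 4B 13,120.41; Unit 3A 12,945.29; Unit 3B 9,584.00.
Rounded to nearest $1: Unit PH2 $19,888; Unit 1A $18,452; Unit 4B $13,120; Unit 3A $12,945; Unit 3B $9,584. Sum = $73,989.
Difference $73,990 − $73,989 = +$1 applied to largest allocation (Unit PH2): Unit PH2 becomes $19,889.

Unit PH2: $19,889; Unit 1A: $18,452; Unit 4B: $13,120; Unit 3A: $12,945; Unit 3B: $9,584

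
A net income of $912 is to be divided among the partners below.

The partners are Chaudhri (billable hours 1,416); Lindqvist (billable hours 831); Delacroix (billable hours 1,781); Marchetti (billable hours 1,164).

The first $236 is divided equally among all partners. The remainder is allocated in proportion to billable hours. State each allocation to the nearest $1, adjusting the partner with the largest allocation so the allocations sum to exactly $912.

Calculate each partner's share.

$236 shared equally gives $59 per partner.
Remainder $676 by billable hours (total 5,192): Chaudhri 184.36 → $184; Lindqvist 108.20 → $108; Delacroix 231.89 → $232; Marchetti 151.55 → $152.
Totals: Chaudhri $59 + $184 = $243; Lindqvist $59 + $108 = $167; Delacroix $59 + $232 = $291; Marchetti $59 + $152 = $211.

Chaudhri: $243; Lindqvist: $167; Delacroix: $291; Marchetti: $211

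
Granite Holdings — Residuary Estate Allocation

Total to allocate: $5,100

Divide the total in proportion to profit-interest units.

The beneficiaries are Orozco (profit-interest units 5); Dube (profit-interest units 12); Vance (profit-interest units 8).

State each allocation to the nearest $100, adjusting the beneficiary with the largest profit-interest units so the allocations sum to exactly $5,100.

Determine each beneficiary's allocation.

Orozco: $1,000; Dube: $2,500; Vance: $1,600

Profit-interest units total: 25.
Proportional shares: Orozco 5/25 × $5,100 = 1,020.00; Dube 12/25 × $5,100 = 2,448.00; Vance 8/25 × $5,100 = 1,632.00.
After rounding ($100): Orozco $1,000; Dube $2,400; Vance $1,600. Sum = $5,000.
Difference $5,100 − $5,000 = +$100 applied to largest profit-interest units (Dube): Dube becomes $2,500.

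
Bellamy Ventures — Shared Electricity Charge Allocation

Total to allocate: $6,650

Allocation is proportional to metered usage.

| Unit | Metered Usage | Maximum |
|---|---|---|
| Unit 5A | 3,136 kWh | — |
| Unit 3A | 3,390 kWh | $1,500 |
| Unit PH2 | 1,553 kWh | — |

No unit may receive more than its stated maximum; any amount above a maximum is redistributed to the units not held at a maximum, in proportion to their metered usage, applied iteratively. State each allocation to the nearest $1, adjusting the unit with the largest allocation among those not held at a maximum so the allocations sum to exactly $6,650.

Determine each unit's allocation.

Unit 5A: $3,444 | Unit 3A: $1,500 | Unit PH2: $1,706

Total metered usage = 8,079.
Proportional shares (ignoring caps): Unit 5A 2,581.31; Unit 3A 2,790.38; Unit PH2 1,278.31.
Capped: Unit 3A ($1,500); remaining pool $5,150 reallocated over remaining metered usage 4,689.
Remaining shares: Unit 5A 3,444.32 → $3,444; Unit PH2 1,705.68 → $1,706.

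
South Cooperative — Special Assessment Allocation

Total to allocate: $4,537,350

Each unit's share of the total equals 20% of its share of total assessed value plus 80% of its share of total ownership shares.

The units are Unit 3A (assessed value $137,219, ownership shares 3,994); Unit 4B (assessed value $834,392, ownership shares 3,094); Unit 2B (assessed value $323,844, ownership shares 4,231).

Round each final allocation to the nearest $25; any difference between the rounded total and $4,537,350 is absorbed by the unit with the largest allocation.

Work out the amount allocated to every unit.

Unit 3A: $1,376,950; Unit 4B: $1,576,700; Unit 2B: $1,583,700

Totals — assessed value 1,295,455, ownership shares 11,319.
Combined weights (20% assessed value + 80% ownership shares): Unit 3A 0.3035; Unit 4B 0.3475; Unit 2B 0.3490.
Proportional shares: Unit 3A 1,376,954.60; Unit 4B 1,576,706.12; Unit 2B 1,583,689.28.
At nearest $25: Unit 3A $1,376,950; Unit 4B $1,576,700; Unit 2B $1,583,700. Sum = $4,537,350.
Rounded total matches; no reconciliation needed.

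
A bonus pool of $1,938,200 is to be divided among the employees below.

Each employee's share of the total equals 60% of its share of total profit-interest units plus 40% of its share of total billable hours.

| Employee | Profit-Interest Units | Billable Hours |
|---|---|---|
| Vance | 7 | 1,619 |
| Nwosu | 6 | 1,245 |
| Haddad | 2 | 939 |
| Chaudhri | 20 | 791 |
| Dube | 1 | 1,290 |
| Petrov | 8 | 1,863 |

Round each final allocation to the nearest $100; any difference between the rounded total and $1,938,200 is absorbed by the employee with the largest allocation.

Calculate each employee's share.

Vance: $347,000 · Nwosu: $283,200 · Haddad: $146,800 · Chaudhri: $607,800 · Dube: $155,500 · Petrov: $397,900

Profit-interest units total 44; billable hours total 7,747.
Combined weights (60% profit-interest units + 40% billable hours): Vance 0.1790; Nwosu 0.1461; Haddad 0.0758; Chaudhri 0.3136; Dube 0.0802; Petrov 0.2053.
Proportional shares: Vance 347,031.21; Nwosu 283,173.21; Haddad 146,830.30; Chaudhri 607,759.22; Dube 155,526.58; Petrov 397,879.48.
After rounding ($100): Vance $347,000; Nwosu $283,200; Haddad $146,800; Chaudhri $607,800; Dube $155,500; Petrov $397,900. Sum = $1,938,200.
Rounded total matches; no reconciliation needed.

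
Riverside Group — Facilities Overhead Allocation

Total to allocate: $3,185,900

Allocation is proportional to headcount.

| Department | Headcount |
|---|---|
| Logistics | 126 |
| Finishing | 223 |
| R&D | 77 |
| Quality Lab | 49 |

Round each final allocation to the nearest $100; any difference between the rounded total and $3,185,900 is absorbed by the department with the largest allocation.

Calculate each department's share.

Headcount total: 475.
Unrounded shares: Logistics 126/475 × $3,185,900 = 845,101.89; Finishing 223/475 × $3,185,900 = 1,495,696.21; R&D 77/475 × $3,185,900 = 516,451.16; Quality Lab 49/475 × $3,185,900 = 328,650.74.
Rounded to nearest $100: Logistics $845,100; Finishing $1,495,700; R&D $516,500; Quality Lab $328,700. Sum = $3,186,000.
Difference $3,185,900 − $3,186,000 = −$100 applied to largest allocation (Finishing): Finishing becomes $1,495,600.

Logistics: $845,100; Finishing: $1,495,600; R&D: $516,500; Quality Lab: $328,700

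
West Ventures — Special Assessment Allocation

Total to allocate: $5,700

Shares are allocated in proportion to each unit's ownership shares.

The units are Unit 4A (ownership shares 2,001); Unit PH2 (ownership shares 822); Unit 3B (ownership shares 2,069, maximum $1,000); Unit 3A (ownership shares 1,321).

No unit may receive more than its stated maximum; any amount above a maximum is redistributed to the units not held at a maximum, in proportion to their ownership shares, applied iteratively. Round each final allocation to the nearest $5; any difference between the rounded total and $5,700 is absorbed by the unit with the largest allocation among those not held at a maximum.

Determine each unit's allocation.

Unit 4A: $2,270 · Unit PH2: $930 · Unit 3B: $1,000 · Unit 3A: $1,500

Sum of ownership shares: 6,213.
Pro-rata shares before constraints: Unit 4A 1,835.78; Unit PH2 754.13; Unit 3B 1,898.17; Unit 3A 1,211.93.
Cap binds for Unit 3B ($1,000); residual $4,700 reallocated over remaining ownership shares 4,144.
Redistributed shares: Unit 4A 2,269.47 → $2,270; Unit PH2 932.29 → $930; Unit 3A 1,498.24 → $1,500.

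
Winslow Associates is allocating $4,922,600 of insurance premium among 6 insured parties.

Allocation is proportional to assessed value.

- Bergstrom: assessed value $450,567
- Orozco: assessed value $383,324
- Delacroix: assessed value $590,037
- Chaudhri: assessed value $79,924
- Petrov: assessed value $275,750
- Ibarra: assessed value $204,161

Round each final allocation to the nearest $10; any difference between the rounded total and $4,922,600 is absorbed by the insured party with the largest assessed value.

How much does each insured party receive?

Sum of assessed value: 450,567 + 383,324 + 590,037 + 79,924 + 275,750 + 204,161 = 1,983,763.
Pro-rata amounts: Bergstrom 1,118,057.51; Orozco 951,197.66; Delacroix 1,464,144.73; Chaudhri 198,327.06; Petrov 684,258.63; Ibarra 506,614.42.
At nearest $10: Bergstrom $1,118,060; Orozco $951,200; Delacroix $1,464,140; Chaudhri $198,330; Petrov $684,260; Ibarra $506,610. Sum = $4,922,600.
No rounding difference to absorb.

Bergstrom: $1,118,060 · Orozco: $951,200 · Delacroix: $1,464,140 · Chaudhri: $198,330 · Petrov: $684,260 · Ibarra: $506,610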